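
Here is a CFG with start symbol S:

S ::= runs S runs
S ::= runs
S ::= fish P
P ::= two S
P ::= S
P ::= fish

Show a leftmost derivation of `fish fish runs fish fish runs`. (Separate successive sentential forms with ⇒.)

S ⇒ fish P ⇒ fish S ⇒ fish fish P ⇒ fish fish S ⇒ fish fish runs S runs ⇒ fish fish runs fish P runs ⇒ fish fish runs fish fish runs

S ⇒ fish P   [S ::= fish P]
fish P ⇒ fish S   [P ::= S]
fish S ⇒ fish fish P   [S ::= fish P]
fish fish P ⇒ fish fish S   [P ::= S]
fish fish S ⇒ fish fish runs S runs   [S ::= runs S runs]
fish fish runs S runs ⇒ fish fish runs fish P runs   [S ::= fish P]
fish fish runs fish P runs ⇒ fish fish runs fish fish runs   [P ::= fish]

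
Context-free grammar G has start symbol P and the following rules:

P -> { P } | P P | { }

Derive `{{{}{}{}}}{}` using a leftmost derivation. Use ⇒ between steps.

P ⇒ PP   [P -> P P]
PP ⇒ {P}P   [P -> { P }]
{P}P ⇒ {{P}}P   [P -> { P }]
{{P}}P ⇒ {{PP}}P   [P -> P P]
{{PP}}P ⇒ {{PPP}}P   [P -> P P]
{{PPP}}P ⇒ {{{}PP}}P   [P -> { }]
{{{}PP}}P ⇒ {{{}{}P}}P   [P -> { }]
{{{}{}P}}P ⇒ {{{}{}{}}}P   [P -> { }]
{{{}{}{}}}P ⇒ {{{}{}{}}}{}   [P -> { }]

P⇒PP⇒{P}P⇒{{P}}P⇒{{PP}}P⇒{{PPP}}P⇒{{{}PP}}P⇒{{{}{}P}}P⇒{{{}{}{}}}P⇒{{{}{}{}}}{}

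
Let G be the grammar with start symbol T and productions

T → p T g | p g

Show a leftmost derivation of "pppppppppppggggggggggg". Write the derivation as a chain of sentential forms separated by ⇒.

T ⇒ pTg   [T → p T g]
pTg ⇒ ppTgg   [T → p T g]
ppTgg ⇒ pppTggg   [T → p T g]
pppTggg ⇒ ppppTgggg   [T → p T g]
ppppTgggg ⇒ pppppTggggg   [T → p T g]
pppppTggggg ⇒ ppppppTgggggg   [T → p T g]
ppppppTgggggg ⇒ pppppppTggggggg   [T → p T g]
pppppppTggggggg ⇒ ppppppppTgggggggg   [T → p T g]
ppppppppTgggggggg ⇒ pppppppppTggggggggg   [T → p T g]
pppppppppTggggggggg ⇒ ppppppppppTgggggggggg   [T → p T g]
ppppppppppTgggggggggg ⇒ pppppppppppggggggggggg   [T → p g]

T⇒pTg⇒ppTgg⇒pppTggg⇒ppppTgggg⇒pppppTggggg⇒ppppppTgggggg⇒pppppppTggggggg⇒ppppppppTgggggggg⇒pppppppppTggggggggg⇒ppppppppppTgggggggggg⇒pppppppppppggggggggggg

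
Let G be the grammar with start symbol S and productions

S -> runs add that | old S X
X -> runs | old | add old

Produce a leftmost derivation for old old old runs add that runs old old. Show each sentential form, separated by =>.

S => old S X => old old S X X => old old old S X X X => old old old runs add that X X X => old old old runs add that runs X X => old old old runs add that runs old X => old old old runs add that runs old old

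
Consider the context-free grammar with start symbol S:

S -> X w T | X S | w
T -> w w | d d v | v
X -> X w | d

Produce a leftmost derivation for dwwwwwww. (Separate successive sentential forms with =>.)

S => XS => XwS => XwwS => XwwwS => XwwwwS => XwwwwwS => XwwwwwwS => dwwwwwwS => dwwwwwww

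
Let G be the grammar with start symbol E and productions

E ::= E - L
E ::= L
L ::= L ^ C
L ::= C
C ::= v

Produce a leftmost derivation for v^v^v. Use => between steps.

E=>L=>L^C=>L^C^C=>C^C^C=>v^C^C=>v^v^C=>v^v^v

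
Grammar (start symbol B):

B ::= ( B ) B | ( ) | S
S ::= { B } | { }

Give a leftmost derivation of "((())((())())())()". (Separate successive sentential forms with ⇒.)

B⇒(B)B⇒((B)B)B⇒((())B)B⇒((())(B)B)B⇒((())((B)B)B)B⇒((())((())B)B)B⇒((())((())())B)B⇒((())((())())())B⇒((())((())())())()

B ⇒ (B)B   [B ::= ( B ) B]
(B)B ⇒ ((B)B)B   [B ::= ( B ) B]
((B)B)B ⇒ ((())B)B   [B ::= ( )]
((())B)B ⇒ ((())(B)B)B   [B ::= ( B ) B]
((())(B)B)B ⇒ ((())((B)B)B)B   [B ::= ( B ) B]
((())((B)B)B)B ⇒ ((())((())B)B)B   [B ::= ( )]
((())((())B)B)B ⇒ ((())((())())B)B   [B ::= ( )]
((())((())())B)B ⇒ ((())((())())())B   [B ::= ( )]
((())((())())())B ⇒ ((())((())())())()   [B ::= ( )]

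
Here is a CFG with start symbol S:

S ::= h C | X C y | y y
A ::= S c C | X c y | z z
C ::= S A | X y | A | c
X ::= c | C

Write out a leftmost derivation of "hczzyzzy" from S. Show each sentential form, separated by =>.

S => hC   [S ::= h C]
hC => hXy   [C ::= X y]
hXy => hCy   [X ::= C]
hCy => hSAy   [C ::= S A]
hSAy => hXCyAy   [S ::= X C y]
hXCyAy => hcCyAy   [X ::= c]
hcCyAy => hcAyAy   [C ::= A]
hcAyAy => hczzyAy   [A ::= z z]
hczzyAy => hczzyzzy   [A ::= z z]

S=>hC=>hXy=>hCy=>hSAy=>hXCyAy=>hcCyAy=>hcAyAy=>hczzyAy=>hczzyzzy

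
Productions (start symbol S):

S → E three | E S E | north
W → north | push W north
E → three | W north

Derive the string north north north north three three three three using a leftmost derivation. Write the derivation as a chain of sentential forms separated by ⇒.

S ⇒ E S E ⇒ W north S E ⇒ north north S E ⇒ north north E S E E ⇒ north north W north S E E ⇒ north north north north S E E ⇒ north north north north E three E E ⇒ north north north north three three E E ⇒ north north north north three three three E ⇒ north north north north three three three three

S ⇒ E S E   [S → E S E]
E S E ⇒ W north S E   [E → W north]
W north S E ⇒ north north S E   [W → north]
north north S E ⇒ north north E S E E   [S → E S E]
north north E S E E ⇒ north north W north S E E   [E → W north]
north north W north S E E ⇒ north north north north S E E   [W → north]
north north north north S E E ⇒ north north north north E three E E   [S → E three]
north north north north E three E E ⇒ north north north north three three E E   [E → three]
north north north north three three E E ⇒ north north north north three three three E   [E → three]
north north north north three three three E ⇒ north north north north three three three three   [E → three]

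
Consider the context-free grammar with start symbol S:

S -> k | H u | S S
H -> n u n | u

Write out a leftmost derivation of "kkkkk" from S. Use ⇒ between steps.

S ⇒ SS ⇒ SSS ⇒ SSSS ⇒ SSSSS ⇒ kSSSS ⇒ kkSSS ⇒ kkkSS ⇒ kkkkS ⇒ kkkkk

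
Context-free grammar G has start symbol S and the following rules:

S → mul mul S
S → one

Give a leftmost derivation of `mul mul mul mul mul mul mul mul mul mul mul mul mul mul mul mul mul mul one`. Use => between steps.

S => mul mul S => mul mul mul mul S => mul mul mul mul mul mul S => mul mul mul mul mul mul mul mul S => mul mul mul mul mul mul mul mul mul mul S => mul mul mul mul mul mul mul mul mul mul mul mul S => mul mul mul mul mul mul mul mul mul mul mul mul mul mul S => mul mul mul mul mul mul mul mul mul mul mul mul mul mul mul mul S => mul mul mul mul mul mul mul mul mul mul mul mul mul mul mul mul mul mul S => mul mul mul mul mul mul mul mul mul mul mul mul mul mul mul mul mul mul one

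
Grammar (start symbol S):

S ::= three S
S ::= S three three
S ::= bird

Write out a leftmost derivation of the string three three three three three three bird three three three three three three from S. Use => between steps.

S => three S => three three S => three three S three three => three three three S three three => three three three three S three three => three three three three three S three three => three three three three three S three three three three => three three three three three S three three three three three three => three three three three three three S three three three three three three => three three three three three three bird three three three three three three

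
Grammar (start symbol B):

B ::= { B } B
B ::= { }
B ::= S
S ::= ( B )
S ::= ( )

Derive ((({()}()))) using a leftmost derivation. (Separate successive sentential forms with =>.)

B => S => (B) => (S) => ((B)) => ((S)) => (((B))) => ((({B}B))) => ((({S}B))) => ((({()}B))) => ((({()}S))) => ((({()}())))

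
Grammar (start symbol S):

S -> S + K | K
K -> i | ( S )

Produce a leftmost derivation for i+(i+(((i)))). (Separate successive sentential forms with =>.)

S => S+K   [S -> S + K]
S+K => K+K   [S -> K]
K+K => i+K   [K -> i]
i+K => i+(S)   [K -> ( S )]
i+(S) => i+(S+K)   [S -> S + K]
i+(S+K) => i+(K+K)   [S -> K]
i+(K+K) => i+(i+K)   [K -> i]
i+(i+K) => i+(i+(S))   [K -> ( S )]
i+(i+(S)) => i+(i+(K))   [S -> K]
i+(i+(K)) => i+(i+((S)))   [K -> ( S )]
i+(i+((S))) => i+(i+((K)))   [S -> K]
i+(i+((K))) => i+(i+(((S))))   [K -> ( S )]
i+(i+(((S)))) => i+(i+(((K))))   [S -> K]
i+(i+(((K)))) => i+(i+(((i))))   [K -> i]

S => S+K => K+K => i+K => i+(S) => i+(S+K) => i+(K+K) => i+(i+K) => i+(i+(S)) => i+(i+(K)) => i+(i+((S))) => i+(i+((K))) => i+(i+(((S)))) => i+(i+(((K)))) => i+(i+(((i))))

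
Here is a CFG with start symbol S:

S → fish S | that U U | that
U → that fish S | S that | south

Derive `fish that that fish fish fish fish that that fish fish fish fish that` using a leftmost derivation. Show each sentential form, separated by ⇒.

S ⇒ fish S   [S → fish S]
fish S ⇒ fish that U U   [S → that U U]
fish that U U ⇒ fish that that fish S U   [U → that fish S]
fish that that fish S U ⇒ fish that that fish fish S U   [S → fish S]
fish that that fish fish S U ⇒ fish that that fish fish fish S U   [S → fish S]
fish that that fish fish fish S U ⇒ fish that that fish fish fish fish S U   [S → fish S]
fish that that fish fish fish fish S U ⇒ fish that that fish fish fish fish that U   [S → that]
fish that that fish fish fish fish that U ⇒ fish that that fish fish fish fish that that fish S   [U → that fish S]
fish that that fish fish fish fish that that fish S ⇒ fish that that fish fish fish fish that that fish fish S   [S → fish S]
fish that that fish fish fish fish that that fish fish S ⇒ fish that that fish fish fish fish that that fish fish fish S   [S → fish S]
fish that that fish fish fish fish that that fish fish fish S ⇒ fish that that fish fish fish fish that that fish fish fish fish S   [S → fish S]
fish that that fish fish fish fish that that fish fish fish fish S ⇒ fish that that fish fish fish fish that that fish fish fish fish that   [S → that]

S ⇒ fish S ⇒ fish that U U ⇒ fish that that fish S U ⇒ fish that that fish fish S U ⇒ fish that that fish fish fish S U ⇒ fish that that fish fish fish fish S U ⇒ fish that that fish fish fish fish that U ⇒ fish that that fish fish fish fish that that fish S ⇒ fish that that fish fish fish fish that that fish fish S ⇒ fish that that fish fish fish fish that that fish fish fish S ⇒ fish that that fish fish fish fish that that fish fish fish fish S ⇒ fish that that fish fish fish fish that that fish fish fish fish that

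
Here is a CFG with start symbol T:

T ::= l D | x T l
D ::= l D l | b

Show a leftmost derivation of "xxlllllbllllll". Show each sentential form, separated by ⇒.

T⇒xTl⇒xxTll⇒xxlDll⇒xxllDlll⇒xxlllDllll⇒xxllllDlllll⇒xxlllllDllllll⇒xxlllllbllllll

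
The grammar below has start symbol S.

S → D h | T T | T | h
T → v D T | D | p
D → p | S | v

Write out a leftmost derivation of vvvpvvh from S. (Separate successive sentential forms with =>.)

S => T => vDT => vvT => vvvDT => vvvpT => vvvpvDT => vvvpvvT => vvvpvvD => vvvpvvS => vvvpvvh

S => T   [S → T]
T => vDT   [T → v D T]
vDT => vvT   [D → v]
vvT => vvvDT   [T → v D T]
vvvDT => vvvpT   [D → p]
vvvpT => vvvpvDT   [T → v D T]
vvvpvDT => vvvpvvT   [D → v]
vvvpvvT => vvvpvvD   [T → D]
vvvpvvD => vvvpvvS   [D → S]
vvvpvvS => vvvpvvh   [S → h]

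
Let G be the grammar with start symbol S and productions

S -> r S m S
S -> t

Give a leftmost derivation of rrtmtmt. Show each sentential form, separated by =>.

S => rSmS => rrSmSmS => rrtmSmS => rrtmtmS => rrtmtmt

S => rSmS   [S -> r S m S]
rSmS => rrSmSmS   [S -> r S m S]
rrSmSmS => rrtmSmS   [S -> t]
rrtmSmS => rrtmtmS   [S -> t]
rrtmtmS => rrtmtmt   [S -> t]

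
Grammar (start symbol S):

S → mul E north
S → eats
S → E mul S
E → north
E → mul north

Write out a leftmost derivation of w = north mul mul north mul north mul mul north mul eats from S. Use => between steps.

S => E mul S   [S → E mul S]
E mul S => north mul S   [E → north]
north mul S => north mul E mul S   [S → E mul S]
north mul E mul S => north mul mul north mul S   [E → mul north]
north mul mul north mul S => north mul mul north mul E mul S   [S → E mul S]
north mul mul north mul E mul S => north mul mul north mul north mul S   [E → north]
north mul mul north mul north mul S => north mul mul north mul north mul E mul S   [S → E mul S]
north mul mul north mul north mul E mul S => north mul mul north mul north mul mul north mul S   [E → mul north]
north mul mul north mul north mul mul north mul S => north mul mul north mul north mul mul north mul eats   [S → eats]

S => E mul S => north mul S => north mul E mul S => north mul mul north mul S => north mul mul north mul E mul S => north mul mul north mul north mul S => north mul mul north mul north mul E mul S => north mul mul north mul north mul mul north mul S => north mul mul north mul north mul mul north mul eats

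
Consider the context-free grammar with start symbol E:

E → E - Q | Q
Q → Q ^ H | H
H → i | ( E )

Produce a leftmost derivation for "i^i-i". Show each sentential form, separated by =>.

E => E-Q   [E → E - Q]
E-Q => Q-Q   [E → Q]
Q-Q => Q^H-Q   [Q → Q ^ H]
Q^H-Q => H^H-Q   [Q → H]
H^H-Q => i^H-Q   [H → i]
i^H-Q => i^i-Q   [H → i]
i^i-Q => i^i-H   [Q → H]
i^i-H => i^i-i   [H → i]

E => E-Q => Q-Q => Q^H-Q => H^H-Q => i^H-Q => i^i-Q => i^i-H => i^i-i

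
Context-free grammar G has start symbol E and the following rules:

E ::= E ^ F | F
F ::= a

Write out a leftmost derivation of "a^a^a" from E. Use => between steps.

E => E^F   [E ::= E ^ F]
E^F => E^F^F   [E ::= E ^ F]
E^F^F => F^F^F   [E ::= F]
F^F^F => a^F^F   [F ::= a]
a^F^F => a^a^F   [F ::= a]
a^a^F => a^a^a   [F ::= a]

E => E^F => E^F^F => F^F^F => a^F^F => a^a^F => a^a^a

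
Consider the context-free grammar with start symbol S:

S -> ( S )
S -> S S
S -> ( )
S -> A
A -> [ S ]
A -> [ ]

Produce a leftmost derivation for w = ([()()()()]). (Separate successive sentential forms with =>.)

S => (S)   [S -> ( S )]
(S) => (A)   [S -> A]
(A) => ([S])   [A -> [ S ]]
([S]) => ([SS])   [S -> S S]
([SS]) => ([SSS])   [S -> S S]
([SSS]) => ([SSSS])   [S -> S S]
([SSSS]) => ([()SSS])   [S -> ( )]
([()SSS]) => ([()()SS])   [S -> ( )]
([()()SS]) => ([()()()S])   [S -> ( )]
([()()()S]) => ([()()()()])   [S -> ( )]

S => (S) => (A) => ([S]) => ([SS]) => ([SSS]) => ([SSSS]) => ([()SSS]) => ([()()SS]) => ([()()()S]) => ([()()()()])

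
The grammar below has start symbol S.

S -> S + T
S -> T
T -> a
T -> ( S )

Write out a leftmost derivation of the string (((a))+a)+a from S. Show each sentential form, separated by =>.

S => S+T   [S -> S + T]
S+T => T+T   [S -> T]
T+T => (S)+T   [T -> ( S )]
(S)+T => (S+T)+T   [S -> S + T]
(S+T)+T => (T+T)+T   [S -> T]
(T+T)+T => ((S)+T)+T   [T -> ( S )]
((S)+T)+T => ((T)+T)+T   [S -> T]
((T)+T)+T => (((S))+T)+T   [T -> ( S )]
(((S))+T)+T => (((T))+T)+T   [S -> T]
(((T))+T)+T => (((a))+T)+T   [T -> a]
(((a))+T)+T => (((a))+a)+T   [T -> a]
(((a))+a)+T => (((a))+a)+a   [T -> a]

S => S+T => T+T => (S)+T => (S+T)+T => (T+T)+T => ((S)+T)+T => ((T)+T)+T => (((S))+T)+T => (((T))+T)+T => (((a))+T)+T => (((a))+a)+T => (((a))+a)+a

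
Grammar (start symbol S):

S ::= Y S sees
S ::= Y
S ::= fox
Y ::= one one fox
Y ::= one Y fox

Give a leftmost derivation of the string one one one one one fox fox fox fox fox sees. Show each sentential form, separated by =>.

S => Y S sees   [S ::= Y S sees]
Y S sees => one Y fox S sees   [Y ::= one Y fox]
one Y fox S sees => one one Y fox fox S sees   [Y ::= one Y fox]
one one Y fox fox S sees => one one one Y fox fox fox S sees   [Y ::= one Y fox]
one one one Y fox fox fox S sees => one one one one one fox fox fox fox S sees   [Y ::= one one fox]
one one one one one fox fox fox fox S sees => one one one one one fox fox fox fox fox sees   [S ::= fox]

S => Y S sees => one Y fox S sees => one one Y fox fox S sees => one one one Y fox fox fox S sees => one one one one one fox fox fox fox S sees => one one one one one fox fox fox fox fox sees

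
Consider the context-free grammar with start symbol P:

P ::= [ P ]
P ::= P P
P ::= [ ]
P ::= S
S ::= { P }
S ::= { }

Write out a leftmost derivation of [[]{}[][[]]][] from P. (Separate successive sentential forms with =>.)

P => PP   [P ::= P P]
PP => [P]P   [P ::= [ P ]]
[P]P => [PP]P   [P ::= P P]
[PP]P => [PPP]P   [P ::= P P]
[PPP]P => [[]PP]P   [P ::= [ ]]
[[]PP]P => [[]PPP]P   [P ::= P P]
[[]PPP]P => [[]SPP]P   [P ::= S]
[[]SPP]P => [[]{}PP]P   [S ::= { }]
[[]{}PP]P => [[]{}[]P]P   [P ::= [ ]]
[[]{}[]P]P => [[]{}[][P]]P   [P ::= [ P ]]
[[]{}[][P]]P => [[]{}[][[]]]P   [P ::= [ ]]
[[]{}[][[]]]P => [[]{}[][[]]][]   [P ::= [ ]]

P => PP => [P]P => [PP]P => [PPP]P => [[]PP]P => [[]PPP]P => [[]SPP]P => [[]{}PP]P => [[]{}[]P]P => [[]{}[][P]]P => [[]{}[][[]]]P => [[]{}[][[]]][]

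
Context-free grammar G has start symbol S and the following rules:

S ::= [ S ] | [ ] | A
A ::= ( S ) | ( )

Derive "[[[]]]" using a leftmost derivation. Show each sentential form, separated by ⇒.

S ⇒ [S]   [S ::= [ S ]]
[S] ⇒ [[S]]   [S ::= [ S ]]
[[S]] ⇒ [[[]]]   [S ::= [ ]]

S⇒[S]⇒[[S]]⇒[[[]]]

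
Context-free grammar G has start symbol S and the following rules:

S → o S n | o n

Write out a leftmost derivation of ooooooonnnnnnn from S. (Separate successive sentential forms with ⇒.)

S⇒oSn⇒ooSnn⇒oooSnnn⇒ooooSnnnn⇒oooooSnnnnn⇒ooooooSnnnnnn⇒ooooooonnnnnnn

S ⇒ oSn   [S → o S n]
oSn ⇒ ooSnn   [S → o S n]
ooSnn ⇒ oooSnnn   [S → o S n]
oooSnnn ⇒ ooooSnnnn   [S → o S n]
ooooSnnnn ⇒ oooooSnnnnn   [S → o S n]
oooooSnnnnn ⇒ ooooooSnnnnnn   [S → o S n]
ooooooSnnnnnn ⇒ ooooooonnnnnnn   [S → o n]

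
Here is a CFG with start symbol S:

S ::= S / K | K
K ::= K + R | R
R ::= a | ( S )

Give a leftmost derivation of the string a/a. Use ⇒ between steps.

S ⇒ S/K   [S ::= S / K]
S/K ⇒ K/K   [S ::= K]
K/K ⇒ R/K   [K ::= R]
R/K ⇒ a/K   [R ::= a]
a/K ⇒ a/R   [K ::= R]
a/R ⇒ a/a   [R ::= a]

S⇒S/K⇒K/K⇒R/K⇒a/K⇒a/R⇒a/a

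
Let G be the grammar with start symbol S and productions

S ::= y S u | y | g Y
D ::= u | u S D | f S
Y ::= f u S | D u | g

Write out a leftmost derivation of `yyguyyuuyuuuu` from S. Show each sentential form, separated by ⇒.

S ⇒ ySu ⇒ yySuu ⇒ yygYuu ⇒ yygDuuu ⇒ yyguSDuuu ⇒ yyguySuDuuu ⇒ yyguyyuDuuu ⇒ yyguyyuuSDuuu ⇒ yyguyyuuyDuuu ⇒ yyguyyuuyuuuu

S ⇒ ySu   [S ::= y S u]
ySu ⇒ yySuu   [S ::= y S u]
yySuu ⇒ yygYuu   [S ::= g Y]
yygYuu ⇒ yygDuuu   [Y ::= D u]
yygDuuu ⇒ yyguSDuuu   [D ::= u S D]
yyguSDuuu ⇒ yyguySuDuuu   [S ::= y S u]
yyguySuDuuu ⇒ yyguyyuDuuu   [S ::= y]
yyguyyuDuuu ⇒ yyguyyuuSDuuu   [D ::= u S D]
yyguyyuuSDuuu ⇒ yyguyyuuyDuuu   [S ::= y]
yyguyyuuyDuuu ⇒ yyguyyuuyuuuu   [D ::= u]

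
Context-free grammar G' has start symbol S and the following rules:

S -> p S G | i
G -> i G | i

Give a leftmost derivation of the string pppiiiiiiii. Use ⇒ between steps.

S ⇒ pSG ⇒ ppSGG ⇒ pppSGGG ⇒ pppiGGG ⇒ pppiiGGG ⇒ pppiiiGGG ⇒ pppiiiiGGG ⇒ pppiiiiiGG ⇒ pppiiiiiiG ⇒ pppiiiiiiiG ⇒ pppiiiiiiii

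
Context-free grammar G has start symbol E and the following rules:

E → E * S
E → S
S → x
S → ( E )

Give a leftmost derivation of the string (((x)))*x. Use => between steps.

E => E*S => S*S => (E)*S => (S)*S => ((E))*S => ((S))*S => (((E)))*S => (((S)))*S => (((x)))*S => (((x)))*x

E => E*S   [E → E * S]
E*S => S*S   [E → S]
S*S => (E)*S   [S → ( E )]
(E)*S => (S)*S   [E → S]
(S)*S => ((E))*S   [S → ( E )]
((E))*S => ((S))*S   [E → S]
((S))*S => (((E)))*S   [S → ( E )]
(((E)))*S => (((S)))*S   [E → S]
(((S)))*S => (((x)))*S   [S → x]
(((x)))*S => (((x)))*x   [S → x]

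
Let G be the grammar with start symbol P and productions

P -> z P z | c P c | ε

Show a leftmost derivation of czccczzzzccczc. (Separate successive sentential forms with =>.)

P => cPc   [P -> c P c]
cPc => czPzc   [P -> z P z]
czPzc => czcPczc   [P -> c P c]
czcPczc => czccPcczc   [P -> c P c]
czccPcczc => czcccPccczc   [P -> c P c]
czcccPccczc => czccczPzccczc   [P -> z P z]
czccczPzccczc => czccczzPzzccczc   [P -> z P z]
czccczzPzzccczc => czccczzzzccczc   [P -> ε]

P=>cPc=>czPzc=>czcPczc=>czccPcczc=>czcccPccczc=>czccczPzccczc=>czccczzPzzccczc=>czccczzzzccczc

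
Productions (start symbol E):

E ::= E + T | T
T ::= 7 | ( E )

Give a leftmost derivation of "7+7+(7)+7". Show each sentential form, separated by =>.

E => E+T => E+T+T => E+T+T+T => T+T+T+T => 7+T+T+T => 7+7+T+T => 7+7+(E)+T => 7+7+(T)+T => 7+7+(7)+T => 7+7+(7)+7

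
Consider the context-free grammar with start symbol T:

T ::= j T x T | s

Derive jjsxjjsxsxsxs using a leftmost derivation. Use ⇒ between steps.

T ⇒ jTxT ⇒ jjTxTxT ⇒ jjsxTxT ⇒ jjsxjTxTxT ⇒ jjsxjjTxTxTxT ⇒ jjsxjjsxTxTxT ⇒ jjsxjjsxsxTxT ⇒ jjsxjjsxsxsxT ⇒ jjsxjjsxsxsxs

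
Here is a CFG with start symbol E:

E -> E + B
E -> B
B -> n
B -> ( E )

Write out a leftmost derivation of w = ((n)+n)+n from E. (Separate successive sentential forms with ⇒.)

E ⇒ E+B ⇒ B+B ⇒ (E)+B ⇒ (E+B)+B ⇒ (B+B)+B ⇒ ((E)+B)+B ⇒ ((B)+B)+B ⇒ ((n)+B)+B ⇒ ((n)+n)+B ⇒ ((n)+n)+n

E ⇒ E+B   [E -> E + B]
E+B ⇒ B+B   [E -> B]
B+B ⇒ (E)+B   [B -> ( E )]
(E)+B ⇒ (E+B)+B   [E -> E + B]
(E+B)+B ⇒ (B+B)+B   [E -> B]
(B+B)+B ⇒ ((E)+B)+B   [B -> ( E )]
((E)+B)+B ⇒ ((B)+B)+B   [E -> B]
((B)+B)+B ⇒ ((n)+B)+B   [B -> n]
((n)+B)+B ⇒ ((n)+n)+B   [B -> n]
((n)+n)+B ⇒ ((n)+n)+n   [B -> n]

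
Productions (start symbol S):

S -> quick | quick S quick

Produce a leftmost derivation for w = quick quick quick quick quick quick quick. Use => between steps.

S => quick S quick => quick quick S quick quick => quick quick quick S quick quick quick => quick quick quick quick quick quick quick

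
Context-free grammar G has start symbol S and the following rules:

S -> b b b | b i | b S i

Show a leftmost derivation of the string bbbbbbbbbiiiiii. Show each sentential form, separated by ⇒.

S ⇒ bSi   [S -> b S i]
bSi ⇒ bbSii   [S -> b S i]
bbSii ⇒ bbbSiii   [S -> b S i]
bbbSiii ⇒ bbbbSiiii   [S -> b S i]
bbbbSiiii ⇒ bbbbbSiiiii   [S -> b S i]
bbbbbSiiiii ⇒ bbbbbbSiiiiii   [S -> b S i]
bbbbbbSiiiiii ⇒ bbbbbbbbbiiiiii   [S -> b b b]

S⇒bSi⇒bbSii⇒bbbSiii⇒bbbbSiiii⇒bbbbbSiiiii⇒bbbbbbSiiiiii⇒bbbbbbbbbiiiiii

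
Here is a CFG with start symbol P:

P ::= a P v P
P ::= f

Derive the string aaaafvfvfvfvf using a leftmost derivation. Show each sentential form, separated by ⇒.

P ⇒ aPvP   [P ::= a P v P]
aPvP ⇒ aaPvPvP   [P ::= a P v P]
aaPvPvP ⇒ aaaPvPvPvP   [P ::= a P v P]
aaaPvPvPvP ⇒ aaaaPvPvPvPvP   [P ::= a P v P]
aaaaPvPvPvPvP ⇒ aaaafvPvPvPvP   [P ::= f]
aaaafvPvPvPvP ⇒ aaaafvfvPvPvP   [P ::= f]
aaaafvfvPvPvP ⇒ aaaafvfvfvPvP   [P ::= f]
aaaafvfvfvPvP ⇒ aaaafvfvfvfvP   [P ::= f]
aaaafvfvfvfvP ⇒ aaaafvfvfvfvf   [P ::= f]

P ⇒ aPvP ⇒ aaPvPvP ⇒ aaaPvPvPvP ⇒ aaaaPvPvPvPvP ⇒ aaaafvPvPvPvP ⇒ aaaafvfvPvPvP ⇒ aaaafvfvfvPvP ⇒ aaaafvfvfvfvP ⇒ aaaafvfvfvfvf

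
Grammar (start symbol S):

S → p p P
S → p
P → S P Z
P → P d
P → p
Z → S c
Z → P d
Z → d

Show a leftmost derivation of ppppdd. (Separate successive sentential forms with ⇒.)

S⇒ppP⇒ppPd⇒ppSPZd⇒pppPZd⇒ppppZd⇒ppppdd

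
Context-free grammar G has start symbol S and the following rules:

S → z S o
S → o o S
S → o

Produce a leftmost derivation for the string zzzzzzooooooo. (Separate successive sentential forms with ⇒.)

S ⇒ zSo ⇒ zzSoo ⇒ zzzSooo ⇒ zzzzSoooo ⇒ zzzzzSooooo ⇒ zzzzzzSoooooo ⇒ zzzzzzooooooo

S ⇒ zSo   [S → z S o]
zSo ⇒ zzSoo   [S → z S o]
zzSoo ⇒ zzzSooo   [S → z S o]
zzzSooo ⇒ zzzzSoooo   [S → z S o]
zzzzSoooo ⇒ zzzzzSooooo   [S → z S o]
zzzzzSooooo ⇒ zzzzzzSoooooo   [S → z S o]
zzzzzzSoooooo ⇒ zzzzzzooooooo   [S → o]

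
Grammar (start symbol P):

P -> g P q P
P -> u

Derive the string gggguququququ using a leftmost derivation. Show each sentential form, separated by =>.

P => gPqP   [P -> g P q P]
gPqP => ggPqPqP   [P -> g P q P]
ggPqPqP => gggPqPqPqP   [P -> g P q P]
gggPqPqPqP => ggggPqPqPqPqP   [P -> g P q P]
ggggPqPqPqPqP => gggguqPqPqPqP   [P -> u]
gggguqPqPqPqP => gggguquqPqPqP   [P -> u]
gggguquqPqPqP => gggguququqPqP   [P -> u]
gggguququqPqP => gggguquququqP   [P -> u]
gggguquququqP => gggguququququ   [P -> u]

P => gPqP => ggPqPqP => gggPqPqPqP => ggggPqPqPqPqP => gggguqPqPqPqP => gggguquqPqPqP => gggguququqPqP => gggguquququqP => gggguququququ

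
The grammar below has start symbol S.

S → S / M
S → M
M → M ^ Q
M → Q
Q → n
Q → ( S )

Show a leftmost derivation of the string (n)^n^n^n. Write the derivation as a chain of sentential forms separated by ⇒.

S ⇒ M   [S → M]
M ⇒ M^Q   [M → M ^ Q]
M^Q ⇒ M^Q^Q   [M → M ^ Q]
M^Q^Q ⇒ M^Q^Q^Q   [M → M ^ Q]
M^Q^Q^Q ⇒ Q^Q^Q^Q   [M → Q]
Q^Q^Q^Q ⇒ (S)^Q^Q^Q   [Q → ( S )]
(S)^Q^Q^Q ⇒ (M)^Q^Q^Q   [S → M]
(M)^Q^Q^Q ⇒ (Q)^Q^Q^Q   [M → Q]
(Q)^Q^Q^Q ⇒ (n)^Q^Q^Q   [Q → n]
(n)^Q^Q^Q ⇒ (n)^n^Q^Q   [Q → n]
(n)^n^Q^Q ⇒ (n)^n^n^Q   [Q → n]
(n)^n^n^Q ⇒ (n)^n^n^n   [Q → n]

S ⇒ M ⇒ M^Q ⇒ M^Q^Q ⇒ M^Q^Q^Q ⇒ Q^Q^Q^Q ⇒ (S)^Q^Q^Q ⇒ (M)^Q^Q^Q ⇒ (Q)^Q^Q^Q ⇒ (n)^Q^Q^Q ⇒ (n)^n^Q^Q ⇒ (n)^n^n^Q ⇒ (n)^n^n^n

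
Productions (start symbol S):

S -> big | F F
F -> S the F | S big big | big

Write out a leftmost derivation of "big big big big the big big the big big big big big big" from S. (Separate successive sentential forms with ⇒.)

S ⇒ F F   [S -> F F]
F F ⇒ S big big F   [F -> S big big]
S big big F ⇒ F F big big F   [S -> F F]
F F big big F ⇒ S big big F big big F   [F -> S big big]
S big big F big big F ⇒ big big big F big big F   [S -> big]
big big big F big big F ⇒ big big big S big big big big F   [F -> S big big]
big big big S big big big big F ⇒ big big big F F big big big big F   [S -> F F]
big big big F F big big big big F ⇒ big big big S the F F big big big big F   [F -> S the F]
big big big S the F F big big big big F ⇒ big big big big the F F big big big big F   [S -> big]
big big big big the F F big big big big F ⇒ big big big big the big F big big big big F   [F -> big]
big big big big the big F big big big big F ⇒ big big big big the big S the F big big big big F   [F -> S the F]
big big big big the big S the F big big big big F ⇒ big big big big the big big the F big big big big F   [S -> big]
big big big big the big big the F big big big big F ⇒ big big big big the big big the big big big big big F   [F -> big]
big big big big the big big the big big big big big F ⇒ big big big big the big big the big big big big big big   [F -> big]

S ⇒ F F ⇒ S big big F ⇒ F F big big F ⇒ S big big F big big F ⇒ big big big F big big F ⇒ big big big S big big big big F ⇒ big big big F F big big big big F ⇒ big big big S the F F big big big big F ⇒ big big big big the F F big big big big F ⇒ big big big big the big F big big big big F ⇒ big big big big the big S the F big big big big F ⇒ big big big big the big big the F big big big big F ⇒ big big big big the big big the big big big big big F ⇒ big big big big the big big the big big big big big big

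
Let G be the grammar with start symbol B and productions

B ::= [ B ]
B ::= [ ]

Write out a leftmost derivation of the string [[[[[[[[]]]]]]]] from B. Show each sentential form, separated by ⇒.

B ⇒ [B]   [B ::= [ B ]]
[B] ⇒ [[B]]   [B ::= [ B ]]
[[B]] ⇒ [[[B]]]   [B ::= [ B ]]
[[[B]]] ⇒ [[[[B]]]]   [B ::= [ B ]]
[[[[B]]]] ⇒ [[[[[B]]]]]   [B ::= [ B ]]
[[[[[B]]]]] ⇒ [[[[[[B]]]]]]   [B ::= [ B ]]
[[[[[[B]]]]]] ⇒ [[[[[[[B]]]]]]]   [B ::= [ B ]]
[[[[[[[B]]]]]]] ⇒ [[[[[[[[]]]]]]]]   [B ::= [ ]]

B ⇒ [B] ⇒ [[B]] ⇒ [[[B]]] ⇒ [[[[B]]]] ⇒ [[[[[B]]]]] ⇒ [[[[[[B]]]]]] ⇒ [[[[[[[B]]]]]]] ⇒ [[[[[[[[]]]]]]]]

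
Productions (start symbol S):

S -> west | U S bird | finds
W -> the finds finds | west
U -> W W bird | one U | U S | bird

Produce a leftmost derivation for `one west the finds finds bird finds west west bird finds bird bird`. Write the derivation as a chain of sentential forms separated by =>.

S => U S bird => one U S bird => one U S S bird => one W W bird S S bird => one west W bird S S bird => one west the finds finds bird S S bird => one west the finds finds bird finds S bird => one west the finds finds bird finds U S bird bird => one west the finds finds bird finds W W bird S bird bird => one west the finds finds bird finds west W bird S bird bird => one west the finds finds bird finds west west bird S bird bird => one west the finds finds bird finds west west bird finds bird bird

S => U S bird   [S -> U S bird]
U S bird => one U S bird   [U -> one U]
one U S bird => one U S S bird   [U -> U S]
one U S S bird => one W W bird S S bird   [U -> W W bird]
one W W bird S S bird => one west W bird S S bird   [W -> west]
one west W bird S S bird => one west the finds finds bird S S bird   [W -> the finds finds]
one west the finds finds bird S S bird => one west the finds finds bird finds S bird   [S -> finds]
one west the finds finds bird finds S bird => one west the finds finds bird finds U S bird bird   [S -> U S bird]
one west the finds finds bird finds U S bird bird => one west the finds finds bird finds W W bird S bird bird   [U -> W W bird]
one west the finds finds bird finds W W bird S bird bird => one west the finds finds bird finds west W bird S bird bird   [W -> west]
one west the finds finds bird finds west W bird S bird bird => one west the finds finds bird finds west west bird S bird bird   [W -> west]
one west the finds finds bird finds west west bird S bird bird => one west the finds finds bird finds west west bird finds bird bird   [S -> finds]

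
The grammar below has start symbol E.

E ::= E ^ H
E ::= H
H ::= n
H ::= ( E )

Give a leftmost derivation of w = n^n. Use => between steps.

E => E^H   [E ::= E ^ H]
E^H => H^H   [E ::= H]
H^H => n^H   [H ::= n]
n^H => n^n   [H ::= n]

E=>E^H=>H^H=>n^H=>n^n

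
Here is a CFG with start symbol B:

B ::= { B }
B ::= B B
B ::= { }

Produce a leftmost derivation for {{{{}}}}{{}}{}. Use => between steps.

B=>BB=>BBB=>{B}BB=>{{B}}BB=>{{{B}}}BB=>{{{{}}}}BB=>{{{{}}}}{B}B=>{{{{}}}}{{}}B=>{{{{}}}}{{}}{}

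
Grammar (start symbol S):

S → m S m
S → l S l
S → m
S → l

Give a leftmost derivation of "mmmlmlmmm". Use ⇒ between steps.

S ⇒ mSm ⇒ mmSmm ⇒ mmmSmmm ⇒ mmmlSlmmm ⇒ mmmlmlmmm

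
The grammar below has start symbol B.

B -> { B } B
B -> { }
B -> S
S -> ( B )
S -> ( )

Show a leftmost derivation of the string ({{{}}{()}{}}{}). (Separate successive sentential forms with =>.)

B => S => (B) => ({B}B) => ({{B}B}B) => ({{{}}B}B) => ({{{}}{B}B}B) => ({{{}}{S}B}B) => ({{{}}{()}B}B) => ({{{}}{()}{}}B) => ({{{}}{()}{}}{})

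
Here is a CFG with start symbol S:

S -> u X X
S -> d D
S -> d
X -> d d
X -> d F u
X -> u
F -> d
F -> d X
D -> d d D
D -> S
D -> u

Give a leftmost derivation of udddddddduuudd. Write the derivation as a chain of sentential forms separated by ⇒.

S ⇒ uXX   [S -> u X X]
uXX ⇒ udFuX   [X -> d F u]
udFuX ⇒ uddXuX   [F -> d X]
uddXuX ⇒ udddFuuX   [X -> d F u]
udddFuuX ⇒ uddddXuuX   [F -> d X]
uddddXuuX ⇒ udddddFuuuX   [X -> d F u]
udddddFuuuX ⇒ uddddddXuuuX   [F -> d X]
uddddddXuuuX ⇒ udddddddduuuX   [X -> d d]
udddddddduuuX ⇒ udddddddduuudd   [X -> d d]

S⇒uXX⇒udFuX⇒uddXuX⇒udddFuuX⇒uddddXuuX⇒udddddFuuuX⇒uddddddXuuuX⇒udddddddduuuX⇒udddddddduuudd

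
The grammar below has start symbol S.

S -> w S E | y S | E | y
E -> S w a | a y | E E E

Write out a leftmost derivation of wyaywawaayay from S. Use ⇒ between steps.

S ⇒ E   [S -> E]
E ⇒ EEE   [E -> E E E]
EEE ⇒ SwaEE   [E -> S w a]
SwaEE ⇒ EwaEE   [S -> E]
EwaEE ⇒ SwawaEE   [E -> S w a]
SwawaEE ⇒ wSEwawaEE   [S -> w S E]
wSEwawaEE ⇒ wyEwawaEE   [S -> y]
wyEwawaEE ⇒ wyaywawaEE   [E -> a y]
wyaywawaEE ⇒ wyaywawaayE   [E -> a y]
wyaywawaayE ⇒ wyaywawaayay   [E -> a y]

S ⇒ E ⇒ EEE ⇒ SwaEE ⇒ EwaEE ⇒ SwawaEE ⇒ wSEwawaEE ⇒ wyEwawaEE ⇒ wyaywawaEE ⇒ wyaywawaayE ⇒ wyaywawaayay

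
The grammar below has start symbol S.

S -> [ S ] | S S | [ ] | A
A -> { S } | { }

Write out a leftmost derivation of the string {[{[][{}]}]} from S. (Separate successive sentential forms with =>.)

S => A   [S -> A]
A => {S}   [A -> { S }]
{S} => {[S]}   [S -> [ S ]]
{[S]} => {[A]}   [S -> A]
{[A]} => {[{S}]}   [A -> { S }]
{[{S}]} => {[{SS}]}   [S -> S S]
{[{SS}]} => {[{[]S}]}   [S -> [ ]]
{[{[]S}]} => {[{[][S]}]}   [S -> [ S ]]
{[{[][S]}]} => {[{[][A]}]}   [S -> A]
{[{[][A]}]} => {[{[][{}]}]}   [A -> { }]

S => A => {S} => {[S]} => {[A]} => {[{S}]} => {[{SS}]} => {[{[]S}]} => {[{[][S]}]} => {[{[][A]}]} => {[{[][{}]}]}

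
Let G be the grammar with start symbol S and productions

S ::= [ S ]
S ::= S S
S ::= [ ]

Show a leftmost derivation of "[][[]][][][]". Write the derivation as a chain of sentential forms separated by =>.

S => SS => SSS => []SS => []SSS => []SSSS => [][S]SSS => [][[]]SSS => [][[]][]SS => [][[]][][]S => [][[]][][][]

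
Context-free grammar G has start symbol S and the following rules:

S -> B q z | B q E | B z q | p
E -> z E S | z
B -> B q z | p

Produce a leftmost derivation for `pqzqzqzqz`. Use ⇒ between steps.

S ⇒ Bqz   [S -> B q z]
Bqz ⇒ Bqzqz   [B -> B q z]
Bqzqz ⇒ Bqzqzqz   [B -> B q z]
Bqzqzqz ⇒ Bqzqzqzqz   [B -> B q z]
Bqzqzqzqz ⇒ pqzqzqzqz   [B -> p]

S⇒Bqz⇒Bqzqz⇒Bqzqzqz⇒Bqzqzqzqz⇒pqzqzqzqz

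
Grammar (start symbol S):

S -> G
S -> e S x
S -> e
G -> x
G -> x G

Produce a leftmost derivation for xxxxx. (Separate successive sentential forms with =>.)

S=>G=>xG=>xxG=>xxxG=>xxxxG=>xxxxx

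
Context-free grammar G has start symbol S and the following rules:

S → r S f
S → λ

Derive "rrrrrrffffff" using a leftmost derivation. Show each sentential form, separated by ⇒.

S ⇒ rSf   [S → r S f]
rSf ⇒ rrSff   [S → r S f]
rrSff ⇒ rrrSfff   [S → r S f]
rrrSfff ⇒ rrrrSffff   [S → r S f]
rrrrSffff ⇒ rrrrrSfffff   [S → r S f]
rrrrrSfffff ⇒ rrrrrrSffffff   [S → r S f]
rrrrrrSffffff ⇒ rrrrrrffffff   [S → λ]

S ⇒ rSf ⇒ rrSff ⇒ rrrSfff ⇒ rrrrSffff ⇒ rrrrrSfffff ⇒ rrrrrrSffffff ⇒ rrrrrrffffff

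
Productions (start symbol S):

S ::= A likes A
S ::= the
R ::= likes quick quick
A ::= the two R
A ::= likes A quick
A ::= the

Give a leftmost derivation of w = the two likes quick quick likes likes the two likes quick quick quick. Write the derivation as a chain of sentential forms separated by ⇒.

S ⇒ A likes A   [S ::= A likes A]
A likes A ⇒ the two R likes A   [A ::= the two R]
the two R likes A ⇒ the two likes quick quick likes A   [R ::= likes quick quick]
the two likes quick quick likes A ⇒ the two likes quick quick likes likes A quick   [A ::= likes A quick]
the two likes quick quick likes likes A quick ⇒ the two likes quick quick likes likes the two R quick   [A ::= the two R]
the two likes quick quick likes likes the two R quick ⇒ the two likes quick quick likes likes the two likes quick quick quick   [R ::= likes quick quick]

S ⇒ A likes A ⇒ the two R likes A ⇒ the two likes quick quick likes A ⇒ the two likes quick quick likes likes A quick ⇒ the two likes quick quick likes likes the two R quick ⇒ the two likes quick quick likes likes the two likes quick quick quick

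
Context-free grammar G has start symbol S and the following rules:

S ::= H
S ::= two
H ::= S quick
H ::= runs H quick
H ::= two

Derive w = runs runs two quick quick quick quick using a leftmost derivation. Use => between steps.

S => H   [S ::= H]
H => runs H quick   [H ::= runs H quick]
runs H quick => runs S quick quick   [H ::= S quick]
runs S quick quick => runs H quick quick   [S ::= H]
runs H quick quick => runs runs H quick quick quick   [H ::= runs H quick]
runs runs H quick quick quick => runs runs S quick quick quick quick   [H ::= S quick]
runs runs S quick quick quick quick => runs runs two quick quick quick quick   [S ::= two]

S => H => runs H quick => runs S quick quick => runs H quick quick => runs runs H quick quick quick => runs runs S quick quick quick quick => runs runs two quick quick quick quick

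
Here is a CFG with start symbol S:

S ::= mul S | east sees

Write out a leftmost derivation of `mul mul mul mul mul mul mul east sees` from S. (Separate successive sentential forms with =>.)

S => mul S => mul mul S => mul mul mul S => mul mul mul mul S => mul mul mul mul mul S => mul mul mul mul mul mul S => mul mul mul mul mul mul mul S => mul mul mul mul mul mul mul east sees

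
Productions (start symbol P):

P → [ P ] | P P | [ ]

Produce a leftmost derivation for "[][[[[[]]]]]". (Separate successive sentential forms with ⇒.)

P⇒PP⇒[]P⇒[][P]⇒[][[P]]⇒[][[[P]]]⇒[][[[[P]]]]⇒[][[[[[]]]]]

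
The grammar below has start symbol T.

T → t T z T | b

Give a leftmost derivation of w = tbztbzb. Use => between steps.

T => tTzT => tbzT => tbztTzT => tbztbzT => tbztbzb

T => tTzT   [T → t T z T]
tTzT => tbzT   [T → b]
tbzT => tbztTzT   [T → t T z T]
tbztTzT => tbztbzT   [T → b]
tbztbzT => tbztbzb   [T → b]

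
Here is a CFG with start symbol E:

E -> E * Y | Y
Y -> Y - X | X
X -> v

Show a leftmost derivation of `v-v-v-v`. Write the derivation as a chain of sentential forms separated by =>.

E => Y   [E -> Y]
Y => Y-X   [Y -> Y - X]
Y-X => Y-X-X   [Y -> Y - X]
Y-X-X => Y-X-X-X   [Y -> Y - X]
Y-X-X-X => X-X-X-X   [Y -> X]
X-X-X-X => v-X-X-X   [X -> v]
v-X-X-X => v-v-X-X   [X -> v]
v-v-X-X => v-v-v-X   [X -> v]
v-v-v-X => v-v-v-v   [X -> v]

E => Y => Y-X => Y-X-X => Y-X-X-X => X-X-X-X => v-X-X-X => v-v-X-X => v-v-v-X => v-v-v-v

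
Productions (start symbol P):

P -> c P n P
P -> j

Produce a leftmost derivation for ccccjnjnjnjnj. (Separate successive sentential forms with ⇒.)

P⇒cPnP⇒ccPnPnP⇒cccPnPnPnP⇒ccccPnPnPnPnP⇒ccccjnPnPnPnP⇒ccccjnjnPnPnP⇒ccccjnjnjnPnP⇒ccccjnjnjnjnP⇒ccccjnjnjnjnj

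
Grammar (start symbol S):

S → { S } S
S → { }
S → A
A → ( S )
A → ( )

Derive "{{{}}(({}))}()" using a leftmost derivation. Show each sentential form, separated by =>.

S => {S}S => {{S}S}S => {{{}}S}S => {{{}}A}S => {{{}}(S)}S => {{{}}(A)}S => {{{}}((S))}S => {{{}}(({}))}S => {{{}}(({}))}A => {{{}}(({}))}()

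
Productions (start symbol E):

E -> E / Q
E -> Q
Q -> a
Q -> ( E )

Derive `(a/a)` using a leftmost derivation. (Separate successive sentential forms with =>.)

E => Q => (E) => (E/Q) => (Q/Q) => (a/Q) => (a/a)

E => Q   [E -> Q]
Q => (E)   [Q -> ( E )]
(E) => (E/Q)   [E -> E / Q]
(E/Q) => (Q/Q)   [E -> Q]
(Q/Q) => (a/Q)   [Q -> a]
(a/Q) => (a/a)   [Q -> a]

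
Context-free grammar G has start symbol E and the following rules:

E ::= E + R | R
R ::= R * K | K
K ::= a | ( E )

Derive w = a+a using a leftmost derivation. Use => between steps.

E => E+R   [E ::= E + R]
E+R => R+R   [E ::= R]
R+R => K+R   [R ::= K]
K+R => a+R   [K ::= a]
a+R => a+K   [R ::= K]
a+K => a+a   [K ::= a]

E => E+R => R+R => K+R => a+R => a+K => a+a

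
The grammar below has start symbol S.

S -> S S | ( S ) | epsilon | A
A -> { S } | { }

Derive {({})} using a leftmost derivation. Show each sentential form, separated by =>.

S => A => {S} => {(S)} => {(A)} => {({})}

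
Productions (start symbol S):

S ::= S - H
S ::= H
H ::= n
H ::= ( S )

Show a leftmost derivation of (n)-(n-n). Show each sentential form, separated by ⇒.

S⇒S-H⇒H-H⇒(S)-H⇒(H)-H⇒(n)-H⇒(n)-(S)⇒(n)-(S-H)⇒(n)-(H-H)⇒(n)-(n-H)⇒(n)-(n-n)

S ⇒ S-H   [S ::= S - H]
S-H ⇒ H-H   [S ::= H]
H-H ⇒ (S)-H   [H ::= ( S )]
(S)-H ⇒ (H)-H   [S ::= H]
(H)-H ⇒ (n)-H   [H ::= n]
(n)-H ⇒ (n)-(S)   [H ::= ( S )]
(n)-(S) ⇒ (n)-(S-H)   [S ::= S - H]
(n)-(S-H) ⇒ (n)-(H-H)   [S ::= H]
(n)-(H-H) ⇒ (n)-(n-H)   [H ::= n]
(n)-(n-H) ⇒ (n)-(n-n)   [H ::= n]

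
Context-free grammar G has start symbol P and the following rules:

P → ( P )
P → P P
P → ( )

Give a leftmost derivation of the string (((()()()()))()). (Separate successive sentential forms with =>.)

P => (P)   [P → ( P )]
(P) => (PP)   [P → P P]
(PP) => ((P)P)   [P → ( P )]
((P)P) => (((P))P)   [P → ( P )]
(((P))P) => (((PP))P)   [P → P P]
(((PP))P) => (((PPP))P)   [P → P P]
(((PPP))P) => (((PPPP))P)   [P → P P]
(((PPPP))P) => (((()PPP))P)   [P → ( )]
(((()PPP))P) => (((()()PP))P)   [P → ( )]
(((()()PP))P) => (((()()()P))P)   [P → ( )]
(((()()()P))P) => (((()()()()))P)   [P → ( )]
(((()()()()))P) => (((()()()()))())   [P → ( )]

P=>(P)=>(PP)=>((P)P)=>(((P))P)=>(((PP))P)=>(((PPP))P)=>(((PPPP))P)=>(((()PPP))P)=>(((()()PP))P)=>(((()()()P))P)=>(((()()()()))P)=>(((()()()()))())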